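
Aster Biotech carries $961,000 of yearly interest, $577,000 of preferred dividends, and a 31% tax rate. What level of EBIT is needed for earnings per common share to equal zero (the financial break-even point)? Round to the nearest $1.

$1,797,232

Preferred dividends are paid after tax, so their pre-tax equivalent is $577,000 ÷ (1 − 0.31) = $836,231.88.
Financial break-even EBIT = interest + D_p ÷ (1 − t) = $961,000 + $836,231.88 = $1,797,231.88.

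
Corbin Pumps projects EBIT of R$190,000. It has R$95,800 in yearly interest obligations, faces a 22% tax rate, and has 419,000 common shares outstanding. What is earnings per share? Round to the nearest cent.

Interest = R$95,800.00, so EBT = R$190,000 − R$95,800.00 = R$94,200.00.
Net income = R$94,200.00 × (1 − 0.22) = R$73,476.00.
EPS = R$73,476.00 ÷ 419,000 = R$0.18.

R$0.18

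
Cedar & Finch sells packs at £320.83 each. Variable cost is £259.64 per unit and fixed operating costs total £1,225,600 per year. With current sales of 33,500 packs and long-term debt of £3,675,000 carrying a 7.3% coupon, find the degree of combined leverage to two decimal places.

Contribution at this volume is 33,500 × £61.19 = £2,049,865.00.
Subtracting fixed costs: EBIT = £2,049,865.00 − £1,225,600 = £824,265.00. Interest = £268,275.00.
DOL = £2,049,865.00 ÷ £824,265.00 = 2.4869; DFL = £824,265.00 ÷ £555,990.00 = 1.4825.
DCL = DOL × DFL = 2.4869 × 1.4825 = 3.6868.

3.69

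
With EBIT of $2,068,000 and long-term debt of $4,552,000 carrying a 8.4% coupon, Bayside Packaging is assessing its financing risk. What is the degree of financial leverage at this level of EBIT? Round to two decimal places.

Interest = $382,368.00.
Degree of financial leverage = EBIT / (EBIT − interest) = $2,068,000 / $1,685,632.00 = 1.2268.

1.23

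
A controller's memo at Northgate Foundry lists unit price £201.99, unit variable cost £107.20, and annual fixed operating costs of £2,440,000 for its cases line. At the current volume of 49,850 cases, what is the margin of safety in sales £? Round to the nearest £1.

Each unit contributes £201.99 − £107.20 = £94.79. Break-even units = £2,440,000 ÷ £94.79 = 25,741.11; break-even revenue = 25,741.11 × £201.99 = £5,199,447.20.
Current sales = 49,850 × £201.99 = £10,069,201.50.
Margin of safety = £10,069,201.50 − £5,199,447.20 = £4,869,754.

£4,869,754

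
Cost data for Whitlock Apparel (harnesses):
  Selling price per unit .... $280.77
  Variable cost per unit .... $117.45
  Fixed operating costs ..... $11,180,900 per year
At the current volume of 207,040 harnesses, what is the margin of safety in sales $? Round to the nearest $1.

$38,909,085

Each unit contributes $280.77 − $117.45 = $163.32. Break-even units = $11,180,900 ÷ $163.32 = 68,460.08; break-even revenue = 68,460.08 × $280.77 = $19,221,536.20.
Actual sales revenue = 207,040 × $280.77 = $58,130,620.80.
Margin of safety = $58,130,620.80 − $19,221,536.20 = $38,909,085.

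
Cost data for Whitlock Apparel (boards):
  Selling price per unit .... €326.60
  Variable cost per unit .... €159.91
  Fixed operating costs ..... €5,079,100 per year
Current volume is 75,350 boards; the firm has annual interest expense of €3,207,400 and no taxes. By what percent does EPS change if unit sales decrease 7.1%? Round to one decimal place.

At 75,350 units, contribution = 75,350 × €166.69 = €12,560,091.50.
Subtracting fixed costs: EBIT = €12,560,091.50 − €5,079,100 = €7,480,991.50.
Interest = €3,207,400.00, so EBIT − I = €4,273,591.50.
DCL = total CM / (EBIT − I) = €12,560,091.50 / €4,273,591.50 = 2.9390.
%ΔEPS = DCL × %ΔSales = 2.9390 × -7.1% = -20.9%.

-20.9%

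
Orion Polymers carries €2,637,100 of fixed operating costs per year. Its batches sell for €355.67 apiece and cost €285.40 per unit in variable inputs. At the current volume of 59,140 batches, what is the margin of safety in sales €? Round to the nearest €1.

€7,686,702

Contribution margin per unit = €355.67 − €285.40 = €70.27. Break-even units = €2,637,100 ÷ €70.27 = 37,528.11; break-even revenue = 37,528.11 × €355.67 = €13,347,621.42.
Current sales = 59,140 × €355.67 = €21,034,323.80.
Margin of safety = €21,034,323.80 − €13,347,621.42 = €7,686,702.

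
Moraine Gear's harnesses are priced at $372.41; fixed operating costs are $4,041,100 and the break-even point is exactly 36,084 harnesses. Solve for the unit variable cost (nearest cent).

$260.42

Contribution per unit must be FC / Q = $4,041,100 / 36,084 = $111.9915.
Variable cost per unit = $372.41 − $111.9915 = $260.42.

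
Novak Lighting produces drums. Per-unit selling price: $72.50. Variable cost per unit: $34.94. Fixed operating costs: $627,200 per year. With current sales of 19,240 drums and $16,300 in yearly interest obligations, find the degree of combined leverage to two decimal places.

9.13

At 19,240 units, contribution = 19,240 × $37.56 = $722,654.40.
EBIT = $722,654.40 − $627,200 = $95,454.40. Interest = $16,300.00.
DOL = $722,654.40 ÷ $95,454.40 = 7.5707; DFL = $95,454.40 ÷ $79,154.40 = 1.2059.
DCL = DOL × DFL = 7.5707 × 1.2059 = 9.1295.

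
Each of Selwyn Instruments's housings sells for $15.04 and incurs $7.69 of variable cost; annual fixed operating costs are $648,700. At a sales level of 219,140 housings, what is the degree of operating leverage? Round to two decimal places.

Contribution at this volume is 219,140 × $7.35 = $1,610,679.00.
EBIT = $1,610,679.00 − $648,700 = $961,979.00.
DOL = contribution ÷ EBIT = $1,610,679.00 ÷ $961,979.00 = 1.6743.

1.67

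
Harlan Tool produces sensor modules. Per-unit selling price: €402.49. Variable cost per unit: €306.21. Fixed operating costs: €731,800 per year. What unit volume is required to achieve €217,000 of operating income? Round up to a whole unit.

9,855 sensor modules

Each unit contributes €402.49 − €306.21 = €96.28.
Units = (FC + target) / CM = (€731,800 + €217,000) / €96.28 = 9,854.59, so 9,855 sensor modules.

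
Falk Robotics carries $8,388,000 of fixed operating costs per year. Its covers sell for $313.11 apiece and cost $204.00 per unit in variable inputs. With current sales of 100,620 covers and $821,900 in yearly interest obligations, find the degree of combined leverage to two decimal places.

6.21

Total contribution margin = 100,620 × $109.11 = $10,978,648.20.
Subtracting fixed costs: EBIT = $10,978,648.20 − $8,388,000 = $2,590,648.20. Interest = $821,900.00, so EBIT − I = $1,768,748.20.
DCL = contribution ÷ (EBIT − I) = $10,978,648.20 ÷ $1,768,748.20 = 6.2070.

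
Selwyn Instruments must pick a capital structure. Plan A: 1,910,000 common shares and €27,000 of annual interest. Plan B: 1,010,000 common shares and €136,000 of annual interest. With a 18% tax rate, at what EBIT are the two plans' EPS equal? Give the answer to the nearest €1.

€258,322

At indifference, (EBIT − 27,000)(1 − t)/1,910,000 = (EBIT − 136,000)(1 − t)/1,010,000.
Cancelling (1 − t) and cross-multiplying: 1,010,000·(EBIT − 27,000) = 1,910,000·(EBIT − 136,000).
EBIT × (1,910,000 − 1,010,000) = 136,000 × 1,910,000 − 27,000 × 1,010,000 = 232,490,000,000, so EBIT = 232,490,000,000 ÷ 900,000 = 258,322.22.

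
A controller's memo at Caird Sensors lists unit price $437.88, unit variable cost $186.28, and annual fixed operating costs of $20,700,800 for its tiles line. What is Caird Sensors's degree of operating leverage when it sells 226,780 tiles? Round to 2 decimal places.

Total contribution margin = 226,780 × $251.60 = $57,057,848.00.
Operating income = contribution − fixed costs = $57,057,848.00 − $20,700,800 = $36,357,048.00.
DOL = contribution ÷ EBIT = $57,057,848.00 ÷ $36,357,048.00 = 1.5694.

1.57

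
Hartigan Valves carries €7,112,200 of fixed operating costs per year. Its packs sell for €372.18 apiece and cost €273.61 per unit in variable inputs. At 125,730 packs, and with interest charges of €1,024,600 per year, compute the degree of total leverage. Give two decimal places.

At 125,730 units, contribution = 125,730 × €98.57 = €12,393,206.10.
Subtracting fixed costs: EBIT = €12,393,206.10 − €7,112,200 = €5,281,006.10. Interest = €1,024,600.00, so EBIT − I = €4,256,406.10.
DCL = contribution ÷ (EBIT − I) = €12,393,206.10 ÷ €4,256,406.10 = 2.9117.

2.91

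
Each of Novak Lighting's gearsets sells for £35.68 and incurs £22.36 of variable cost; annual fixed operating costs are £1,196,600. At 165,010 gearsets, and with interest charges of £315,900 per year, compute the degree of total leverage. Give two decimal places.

3.21

At 165,010 units, contribution = 165,010 × £13.32 = £2,197,933.20.
Operating income = contribution − fixed costs = £2,197,933.20 − £1,196,600 = £1,001,333.20. Interest = £315,900.00, so EBIT − I = £685,433.20.
DCL = contribution ÷ (EBIT − I) = £2,197,933.20 ÷ £685,433.20 = 3.2066.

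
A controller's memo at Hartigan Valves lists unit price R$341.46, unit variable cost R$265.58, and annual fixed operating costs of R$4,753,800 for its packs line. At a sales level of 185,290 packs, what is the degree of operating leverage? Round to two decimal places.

1.51

Total contribution margin = 185,290 × R$75.88 = R$14,059,805.20.
Subtracting fixed costs: EBIT = R$14,059,805.20 − R$4,753,800 = R$9,306,005.20.
Degree of operating leverage = R$14,059,805.20 / R$9,306,005.20 = 1.5108.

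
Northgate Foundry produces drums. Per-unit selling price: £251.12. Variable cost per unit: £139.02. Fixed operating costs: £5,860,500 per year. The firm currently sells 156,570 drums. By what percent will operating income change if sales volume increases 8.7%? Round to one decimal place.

+13.1%

Total contribution margin = 156,570 × £112.10 = £17,551,497.00.
EBIT = £17,551,497.00 − £5,860,500 = £11,690,997.00.
DOL = contribution ÷ EBIT = £17,551,497.00 ÷ £11,690,997.00 = 1.5013.
So EBIT moves 1.5013 × (+8.7%) = +13.1%.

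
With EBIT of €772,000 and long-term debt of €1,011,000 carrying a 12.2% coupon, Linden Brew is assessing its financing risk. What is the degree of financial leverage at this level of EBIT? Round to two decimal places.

Interest = €123,342.00.
Degree of financial leverage = EBIT / (EBIT − interest) = €772,000 / €648,658.00 = 1.1901.

1.19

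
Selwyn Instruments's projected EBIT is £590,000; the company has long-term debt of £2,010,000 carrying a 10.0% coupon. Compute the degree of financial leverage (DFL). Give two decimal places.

1.52

Interest = £201,000.00.
Degree of financial leverage = EBIT / (EBIT − interest) = £590,000 / £389,000.00 = 1.5167.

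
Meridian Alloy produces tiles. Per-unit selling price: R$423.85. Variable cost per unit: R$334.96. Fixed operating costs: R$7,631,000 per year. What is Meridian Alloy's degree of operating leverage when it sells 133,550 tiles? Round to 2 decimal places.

Total contribution margin = 133,550 × R$88.89 = R$11,871,259.50.
Subtracting fixed costs: EBIT = R$11,871,259.50 − R$7,631,000 = R$4,240,259.50.
So DOL = total CM / EBIT = R$11,871,259.50 / R$4,240,259.50 = 2.7997.

2.80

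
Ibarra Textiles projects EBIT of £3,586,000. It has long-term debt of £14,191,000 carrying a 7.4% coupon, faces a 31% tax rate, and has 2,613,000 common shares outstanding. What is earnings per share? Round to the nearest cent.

£0.67

Pre-tax income = £3,586,000 − £1,050,134.00 = £2,535,866.00.
After tax at 31%: net income = £2,535,866.00 × 0.69 = £1,749,747.54.
Per share: £1,749,747.54 / 2,613,000 shares = £0.67.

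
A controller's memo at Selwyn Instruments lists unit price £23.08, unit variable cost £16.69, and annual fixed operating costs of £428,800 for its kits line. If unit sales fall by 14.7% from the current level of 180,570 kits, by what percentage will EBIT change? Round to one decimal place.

-23.4%

Contribution at this volume is 180,570 × £6.39 = £1,153,842.30.
Operating income = contribution − fixed costs = £1,153,842.30 − £428,800 = £725,042.30.
So DOL = total CM / EBIT = £1,153,842.30 / £725,042.30 = 1.5914.
So EBIT moves 1.5914 × (-14.7%) = -23.4%.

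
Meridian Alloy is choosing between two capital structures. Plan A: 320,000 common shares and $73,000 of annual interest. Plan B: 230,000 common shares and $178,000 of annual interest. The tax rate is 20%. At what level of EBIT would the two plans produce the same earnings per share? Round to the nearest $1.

$446,333

Set EPS_A = EPS_B: (EBIT − $73,000)(1 − 0.20) ÷ 320,000 = (EBIT − $178,000)(1 − 0.20) ÷ 230,000.
Cancelling (1 − t) and cross-multiplying: 230,000·(EBIT − 73,000) = 320,000·(EBIT − 178,000).
EBIT × (320,000 − 230,000) = 178,000 × 320,000 − 73,000 × 230,000 = 40,170,000,000, so EBIT = 40,170,000,000 ÷ 90,000 = 446,333.33.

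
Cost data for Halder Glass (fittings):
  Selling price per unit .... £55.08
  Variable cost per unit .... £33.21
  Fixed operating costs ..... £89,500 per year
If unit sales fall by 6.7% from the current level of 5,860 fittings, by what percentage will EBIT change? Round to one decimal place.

-22.2%

Total contribution margin = 5,860 × £21.87 = £128,158.20.
Subtracting fixed costs: EBIT = £128,158.20 − £89,500 = £38,658.20.
So DOL = total CM / EBIT = £128,158.20 / £38,658.20 = 3.3152.
So EBIT moves 3.3152 × (-6.7%) = -22.2%.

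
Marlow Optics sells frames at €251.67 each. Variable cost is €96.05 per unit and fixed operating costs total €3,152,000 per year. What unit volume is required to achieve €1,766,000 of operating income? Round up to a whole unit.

Each unit contributes €251.67 − €96.05 = €155.62.
Units = (FC + target) / CM = (€3,152,000 + €1,766,000) / €155.62 = 31,602.62, so 31,603 frames.

31,603 frames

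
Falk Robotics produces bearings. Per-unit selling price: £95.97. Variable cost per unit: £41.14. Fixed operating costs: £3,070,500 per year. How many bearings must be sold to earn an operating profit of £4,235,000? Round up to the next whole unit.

Unit CM = price − variable cost = £95.97 − £41.14 = £54.83.
Units = (FC + target) / CM = (£3,070,500 + £4,235,000) / £54.83 = 133,239.10, so 133,240 bearings.

133,240 bearings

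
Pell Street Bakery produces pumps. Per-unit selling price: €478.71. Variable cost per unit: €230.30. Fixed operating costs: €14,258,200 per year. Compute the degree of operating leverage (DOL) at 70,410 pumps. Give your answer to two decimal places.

Total contribution margin = 70,410 × €248.41 = €17,490,548.10.
Operating income = contribution − fixed costs = €17,490,548.10 − €14,258,200 = €3,232,348.10.
DOL = contribution ÷ EBIT = €17,490,548.10 ÷ €3,232,348.10 = 5.4111.

5.41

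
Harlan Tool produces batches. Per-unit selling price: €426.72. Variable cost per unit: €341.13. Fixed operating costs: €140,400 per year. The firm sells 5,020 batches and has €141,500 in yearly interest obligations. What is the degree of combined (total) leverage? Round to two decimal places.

2.91

Contribution at this volume is 5,020 × €85.59 = €429,661.80.
Subtracting fixed costs: EBIT = €429,661.80 − €140,400 = €289,261.80. Interest = €141,500.00.
DOL = €429,661.80 ÷ €289,261.80 = 1.4854; DFL = €289,261.80 ÷ €147,761.80 = 1.9576.
Combined leverage = 1.4854 × 1.9576 = 2.9078.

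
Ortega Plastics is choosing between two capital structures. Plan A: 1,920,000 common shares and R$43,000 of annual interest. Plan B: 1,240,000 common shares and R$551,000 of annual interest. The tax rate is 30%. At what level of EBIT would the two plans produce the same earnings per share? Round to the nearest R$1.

Set EPS_A = EPS_B: (EBIT − R$43,000)(1 − 0.30) ÷ 1,920,000 = (EBIT − R$551,000)(1 − 0.30) ÷ 1,240,000.
The (1 − t) factor cancels: (EBIT − 43,000) × 1,240,000 = (EBIT − 551,000) × 1,920,000.
EBIT × (1,920,000 − 1,240,000) = 551,000 × 1,920,000 − 43,000 × 1,240,000 = 1,004,600,000,000, so EBIT = 1,004,600,000,000 ÷ 680,000 = 1,477,352.94.

R$1,477,353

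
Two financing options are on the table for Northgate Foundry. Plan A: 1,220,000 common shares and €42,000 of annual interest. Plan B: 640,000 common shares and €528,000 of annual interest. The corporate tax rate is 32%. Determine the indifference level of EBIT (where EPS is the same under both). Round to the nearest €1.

€1,064,276

Set EPS_A = EPS_B: (EBIT − €42,000)(1 − 0.32) ÷ 1,220,000 = (EBIT − €528,000)(1 − 0.32) ÷ 640,000.
The (1 − t) factor cancels: (EBIT − 42,000) × 640,000 = (EBIT − 528,000) × 1,220,000.
Solving, EBIT = (528,000·1,220,000 − 42,000·640,000) / (1,220,000 − 640,000) = 617,280,000,000 / 580,000 = 1,064,275.86.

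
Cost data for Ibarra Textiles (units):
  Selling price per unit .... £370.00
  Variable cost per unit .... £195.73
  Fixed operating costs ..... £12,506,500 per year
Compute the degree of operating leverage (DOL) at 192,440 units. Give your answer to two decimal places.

Contribution at this volume is 192,440 × £174.27 = £33,536,518.80.
EBIT = £33,536,518.80 − £12,506,500 = £21,030,018.80.
So DOL = total CM / EBIT = £33,536,518.80 / £21,030,018.80 = 1.5947.

1.59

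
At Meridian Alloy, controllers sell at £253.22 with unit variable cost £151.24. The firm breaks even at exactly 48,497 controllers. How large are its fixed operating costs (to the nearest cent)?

Contribution margin per unit = £253.22 − £151.24 = £101.98.
Since BE = FC / CM, FC = 48,497 × £101.98 = £4,945,724.06.

£4,945,724.06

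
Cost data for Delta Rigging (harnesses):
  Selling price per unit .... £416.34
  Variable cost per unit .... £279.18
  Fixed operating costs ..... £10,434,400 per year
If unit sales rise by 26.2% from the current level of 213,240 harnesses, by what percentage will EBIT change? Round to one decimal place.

+40.7%

At 213,240 units, contribution = 213,240 × £137.16 = £29,247,998.40.
EBIT = £29,247,998.40 − £10,434,400 = £18,813,598.40.
So DOL = total CM / EBIT = £29,247,998.40 / £18,813,598.40 = 1.5546.
%ΔEBIT = DOL × %ΔSales = 1.5546 × +26.2% = +40.7%.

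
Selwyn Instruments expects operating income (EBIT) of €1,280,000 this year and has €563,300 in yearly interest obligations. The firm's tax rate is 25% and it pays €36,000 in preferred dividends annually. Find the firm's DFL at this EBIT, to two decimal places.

1.91

Annual interest charges come to €563,300.00.
Pre-tax preferred-dividend burden = €36,000 ÷ (1 − 0.25) = €48,000.00.
DFL = EBIT ÷ [EBIT − I − D_p/(1−t)] = €1,280,000 ÷ [€1,280,000 − €563,300.00 − €48,000.00] = €1,280,000 ÷ €668,700.00 = 1.9142.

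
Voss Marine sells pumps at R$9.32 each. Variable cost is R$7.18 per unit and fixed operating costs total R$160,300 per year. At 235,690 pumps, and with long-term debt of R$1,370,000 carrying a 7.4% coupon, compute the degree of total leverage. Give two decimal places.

At 235,690 units, contribution = 235,690 × R$2.14 = R$504,376.60.
Operating income = contribution − fixed costs = R$504,376.60 − R$160,300 = R$344,076.60. Interest = R$101,380.00.
DOL = R$504,376.60 ÷ R$344,076.60 = 1.4659; DFL = R$344,076.60 ÷ R$242,696.60 = 1.4177.
DCL = DOL × DFL = 1.4659 × 1.4177 = 2.0782.

2.08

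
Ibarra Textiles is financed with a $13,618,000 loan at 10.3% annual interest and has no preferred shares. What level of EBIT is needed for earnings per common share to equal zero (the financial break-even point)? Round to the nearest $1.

$1,402,654

Annual interest = 10.3% × $13,618,000 = $1,402,654.00.
With no preferred dividends, EPS = 0 when EBIT exactly covers interest, so the financial break-even EBIT is $1,402,654.00.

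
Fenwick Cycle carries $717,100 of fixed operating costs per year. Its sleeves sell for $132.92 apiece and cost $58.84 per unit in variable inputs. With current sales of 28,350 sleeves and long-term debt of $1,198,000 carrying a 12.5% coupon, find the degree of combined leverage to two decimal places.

1.70

Contribution at this volume is 28,350 × $74.08 = $2,100,168.00.
Operating income = contribution − fixed costs = $2,100,168.00 − $717,100 = $1,383,068.00. Interest = $149,750.00.
DOL = $2,100,168.00 ÷ $1,383,068.00 = 1.5185; DFL = $1,383,068.00 ÷ $1,233,318.00 = 1.1214.
DCL = DOL × DFL = 1.5185 × 1.1214 = 1.7028.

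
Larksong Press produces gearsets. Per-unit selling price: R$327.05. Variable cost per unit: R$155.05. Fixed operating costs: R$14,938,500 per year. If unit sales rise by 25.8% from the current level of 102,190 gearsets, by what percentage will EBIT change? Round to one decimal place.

Contribution at this volume is 102,190 × R$172.00 = R$17,576,680.00.
Operating income = contribution − fixed costs = R$17,576,680.00 − R$14,938,500 = R$2,638,180.00.
So DOL = total CM / EBIT = R$17,576,680.00 / R$2,638,180.00 = 6.6624.
Operating income changes by 6.6624 × +25.8% = +171.9%.

+171.9%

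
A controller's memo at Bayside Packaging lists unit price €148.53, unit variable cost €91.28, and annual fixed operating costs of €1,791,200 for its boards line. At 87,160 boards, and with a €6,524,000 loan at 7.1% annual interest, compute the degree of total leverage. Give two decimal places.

1.82

At 87,160 units, contribution = 87,160 × €57.25 = €4,989,910.00.
EBIT = €4,989,910.00 − €1,791,200 = €3,198,710.00. Interest = €463,204.00.
DOL = €4,989,910.00 ÷ €3,198,710.00 = 1.5600; DFL = €3,198,710.00 ÷ €2,735,506.00 = 1.1693.
DCL = DOL × DFL = 1.5600 × 1.1693 = 1.8241.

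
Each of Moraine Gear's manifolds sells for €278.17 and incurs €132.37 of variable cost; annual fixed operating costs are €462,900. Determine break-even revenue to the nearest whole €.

CM per unit = €278.17 − €132.37 = €145.80; CM ratio = €145.80 / €278.17 = 0.5241.
Break-even revenue = fixed costs × price ÷ CM = €462,900 × €278.17 ÷ €145.80 = €883,161.

€883,161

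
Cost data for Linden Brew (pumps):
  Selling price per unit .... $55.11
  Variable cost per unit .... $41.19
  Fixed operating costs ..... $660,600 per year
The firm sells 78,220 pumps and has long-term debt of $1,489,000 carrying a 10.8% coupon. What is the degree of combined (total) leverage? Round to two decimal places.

4.07

Contribution at this volume is 78,220 × $13.92 = $1,088,822.40.
EBIT = $1,088,822.40 − $660,600 = $428,222.40. Interest = $160,812.00, so EBIT − I = $267,410.40.
Degree of total leverage = total CM / (EBIT − interest) = $1,088,822.40 / $267,410.40 = 4.0717.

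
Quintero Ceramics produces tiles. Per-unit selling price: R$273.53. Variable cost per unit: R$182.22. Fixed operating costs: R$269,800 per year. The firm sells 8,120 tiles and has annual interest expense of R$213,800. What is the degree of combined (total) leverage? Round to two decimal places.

2.88

At 8,120 units, contribution = 8,120 × R$91.31 = R$741,437.20.
EBIT = R$741,437.20 − R$269,800 = R$471,637.20. Interest = R$213,800.00.
DOL = R$741,437.20 ÷ R$471,637.20 = 1.5720; DFL = R$471,637.20 ÷ R$257,837.20 = 1.8292.
Combined leverage = 1.5720 × 1.8292 = 2.8755.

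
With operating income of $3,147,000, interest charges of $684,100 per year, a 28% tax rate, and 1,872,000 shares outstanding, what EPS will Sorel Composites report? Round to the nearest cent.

$0.95

Pre-tax income = $3,147,000 − $684,100.00 = $2,462,900.00.
Net income = $2,462,900.00 × (1 − 0.28) = $1,773,288.00.
EPS = $1,773,288.00 ÷ 1,872,000 = $0.95.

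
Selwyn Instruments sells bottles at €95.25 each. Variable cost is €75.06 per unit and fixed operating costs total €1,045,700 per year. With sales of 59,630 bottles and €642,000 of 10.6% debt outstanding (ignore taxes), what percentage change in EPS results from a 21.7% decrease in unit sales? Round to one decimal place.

Contribution at this volume is 59,630 × €20.19 = €1,203,929.70.
EBIT = €1,203,929.70 − €1,045,700 = €158,229.70.
After interest of €68,052.00, pre-tax earnings = €90,177.70.
DCL = total CM / (EBIT − I) = €1,203,929.70 / €90,177.70 = 13.3506.
EPS therefore changes by 13.3506 × (-21.7%) = -289.7%.

-289.7%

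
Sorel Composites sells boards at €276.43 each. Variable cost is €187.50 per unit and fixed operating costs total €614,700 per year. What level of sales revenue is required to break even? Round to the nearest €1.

€1,910,733

Contribution margin per unit = €276.43 − €187.50 = €88.93, a CM ratio of €88.93 ÷ €276.43 = 0.3217.
Break-even revenue = fixed costs × price ÷ CM = €614,700 × €276.43 ÷ €88.93 = €1,910,733.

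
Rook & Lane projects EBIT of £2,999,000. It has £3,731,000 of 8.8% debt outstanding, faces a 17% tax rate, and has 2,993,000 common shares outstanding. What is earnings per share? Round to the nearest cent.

£0.74

Interest = £328,328.00, so EBT = £2,999,000 − £328,328.00 = £2,670,672.00.
After tax at 17%: net income = £2,670,672.00 × 0.83 = £2,216,657.76.
EPS = £2,216,657.76 ÷ 2,993,000 = £0.74.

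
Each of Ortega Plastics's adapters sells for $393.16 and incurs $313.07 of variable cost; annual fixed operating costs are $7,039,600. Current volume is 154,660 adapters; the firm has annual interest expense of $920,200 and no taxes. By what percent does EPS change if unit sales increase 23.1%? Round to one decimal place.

+64.6%

At 154,660 units, contribution = 154,660 × $80.09 = $12,386,719.40.
Subtracting fixed costs: EBIT = $12,386,719.40 − $7,039,600 = $5,347,119.40.
After interest of $920,200.00, pre-tax earnings = $4,426,919.40.
DCL = total CM / (EBIT − I) = $12,386,719.40 / $4,426,919.40 = 2.7980.
EPS therefore changes by 2.7980 × (+23.1%) = +64.6%.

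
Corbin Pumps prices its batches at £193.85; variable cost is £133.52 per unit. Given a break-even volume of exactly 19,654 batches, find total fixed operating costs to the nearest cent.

£1,185,725.82

Each unit contributes £193.85 − £133.52 = £60.33.
Fixed costs = break-even units × CM = 19,654 × £60.33 = £1,185,725.82.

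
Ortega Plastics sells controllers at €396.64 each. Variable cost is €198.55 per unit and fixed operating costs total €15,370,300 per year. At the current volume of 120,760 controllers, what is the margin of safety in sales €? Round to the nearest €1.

Unit CM = price − variable cost = €396.64 − €198.55 = €198.09. Break-even units = €15,370,300 ÷ €198.09 = 77,592.51; break-even revenue = 77,592.51 × €396.64 = €30,776,292.55.
Actual sales revenue = 120,760 × €396.64 = €47,898,246.40.
Margin of safety = €47,898,246.40 − €30,776,292.55 = €17,121,954.

€17,121,954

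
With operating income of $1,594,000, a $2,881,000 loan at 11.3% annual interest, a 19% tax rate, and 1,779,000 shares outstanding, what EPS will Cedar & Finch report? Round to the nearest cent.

$0.58

Interest = $325,553.00, so EBT = $1,594,000 − $325,553.00 = $1,268,447.00.
After tax at 19%: net income = $1,268,447.00 × 0.81 = $1,027,442.07.
EPS = $1,027,442.07 ÷ 1,779,000 = $0.58.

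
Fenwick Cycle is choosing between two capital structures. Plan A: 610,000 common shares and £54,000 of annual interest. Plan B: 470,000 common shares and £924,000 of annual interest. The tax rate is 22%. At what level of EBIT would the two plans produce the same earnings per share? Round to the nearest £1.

Set EPS_A = EPS_B: (EBIT − £54,000)(1 − 0.22) ÷ 610,000 = (EBIT − £924,000)(1 − 0.22) ÷ 470,000.
Cancelling (1 − t) and cross-multiplying: 470,000·(EBIT − 54,000) = 610,000·(EBIT − 924,000).
Solving, EBIT = (924,000·610,000 − 54,000·470,000) / (610,000 − 470,000) = 538,260,000,000 / 140,000 = 3,844,714.29.

£3,844,714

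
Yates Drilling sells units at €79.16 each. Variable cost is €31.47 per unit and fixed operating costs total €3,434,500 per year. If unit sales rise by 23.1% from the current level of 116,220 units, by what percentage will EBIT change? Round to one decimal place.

Total contribution margin = 116,220 × €47.69 = €5,542,531.80.
EBIT = €5,542,531.80 − €3,434,500 = €2,108,031.80.
Degree of operating leverage = €5,542,531.80 / €2,108,031.80 = 2.6292.
Operating income changes by 2.6292 × +23.1% = +60.7%.

+60.7%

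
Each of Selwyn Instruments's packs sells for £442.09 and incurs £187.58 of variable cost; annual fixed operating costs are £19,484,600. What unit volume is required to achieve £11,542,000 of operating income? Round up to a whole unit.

Contribution margin per unit = £442.09 − £187.58 = £254.51.
Units = (FC + target) / CM = (£19,484,600 + £11,542,000) / £254.51 = 121,907.19, so 121,908 packs.

121,908 packs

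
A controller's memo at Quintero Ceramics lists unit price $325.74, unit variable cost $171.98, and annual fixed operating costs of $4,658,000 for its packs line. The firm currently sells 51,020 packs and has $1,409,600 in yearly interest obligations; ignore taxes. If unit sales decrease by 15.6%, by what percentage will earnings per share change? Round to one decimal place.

-68.9%

Contribution at this volume is 51,020 × $153.76 = $7,844,835.20.
Operating income = contribution − fixed costs = $7,844,835.20 − $4,658,000 = $3,186,835.20.
After interest of $1,409,600.00, pre-tax earnings = $1,777,235.20.
DCL = total CM / (EBIT − I) = $7,844,835.20 / $1,777,235.20 = 4.4141.
%ΔEPS = DCL × %ΔSales = 4.4141 × -15.6% = -68.9%.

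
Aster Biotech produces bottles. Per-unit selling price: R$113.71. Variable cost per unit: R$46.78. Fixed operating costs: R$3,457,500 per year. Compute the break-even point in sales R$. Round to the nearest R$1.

R$5,874,082

CM per unit = R$113.71 − R$46.78 = R$66.93; CM ratio = R$66.93 / R$113.71 = 0.5886.
Break-even revenue = fixed costs × price ÷ CM = R$3,457,500 × R$113.71 ÷ R$66.93 = R$5,874,082.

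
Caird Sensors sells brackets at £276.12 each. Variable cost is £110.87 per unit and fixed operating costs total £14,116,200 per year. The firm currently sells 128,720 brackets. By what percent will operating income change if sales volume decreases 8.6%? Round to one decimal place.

-25.6%

Contribution at this volume is 128,720 × £165.25 = £21,270,980.00.
Subtracting fixed costs: EBIT = £21,270,980.00 − £14,116,200 = £7,154,780.00.
So DOL = total CM / EBIT = £21,270,980.00 / £7,154,780.00 = 2.9730.
So EBIT moves 2.9730 × (-8.6%) = -25.6%.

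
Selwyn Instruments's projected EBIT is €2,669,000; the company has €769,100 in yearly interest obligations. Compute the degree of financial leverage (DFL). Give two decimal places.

Annual interest charges come to €769,100.00.
Degree of financial leverage = EBIT / (EBIT − interest) = €2,669,000 / €1,899,900.00 = 1.4048.

1.40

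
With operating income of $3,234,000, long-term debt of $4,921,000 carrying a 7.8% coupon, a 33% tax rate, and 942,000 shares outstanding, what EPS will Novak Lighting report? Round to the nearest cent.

$2.03

Pre-tax income = $3,234,000 − $383,838.00 = $2,850,162.00.
After tax at 33%: net income = $2,850,162.00 × 0.67 = $1,909,608.54.
Per share: $1,909,608.54 / 942,000 shares = $2.03.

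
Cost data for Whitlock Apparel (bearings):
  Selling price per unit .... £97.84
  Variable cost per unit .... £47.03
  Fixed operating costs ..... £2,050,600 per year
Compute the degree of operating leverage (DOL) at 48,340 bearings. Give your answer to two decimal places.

6.06

Contribution at this volume is 48,340 × £50.81 = £2,456,155.40.
EBIT = £2,456,155.40 − £2,050,600 = £405,555.40.
Degree of operating leverage = £2,456,155.40 / £405,555.40 = 6.0563.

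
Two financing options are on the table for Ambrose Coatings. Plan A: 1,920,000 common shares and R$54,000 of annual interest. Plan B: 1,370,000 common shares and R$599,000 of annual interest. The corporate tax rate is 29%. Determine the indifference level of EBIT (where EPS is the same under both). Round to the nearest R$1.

R$1,956,545

At indifference, (EBIT − 54,000)(1 − t)/1,920,000 = (EBIT − 599,000)(1 − t)/1,370,000.
The (1 − t) factor cancels: (EBIT − 54,000) × 1,370,000 = (EBIT − 599,000) × 1,920,000.
EBIT × (1,920,000 − 1,370,000) = 599,000 × 1,920,000 − 54,000 × 1,370,000 = 1,076,100,000,000, so EBIT = 1,076,100,000,000 ÷ 550,000 = 1,956,545.45.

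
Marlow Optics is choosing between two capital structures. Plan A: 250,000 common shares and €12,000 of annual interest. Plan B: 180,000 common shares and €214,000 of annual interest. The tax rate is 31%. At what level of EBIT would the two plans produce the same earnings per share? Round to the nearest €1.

At indifference, (EBIT − 12,000)(1 − t)/250,000 = (EBIT − 214,000)(1 − t)/180,000.
Cancelling (1 − t) and cross-multiplying: 180,000·(EBIT − 12,000) = 250,000·(EBIT − 214,000).
Solving, EBIT = (214,000·250,000 − 12,000·180,000) / (250,000 − 180,000) = 51,340,000,000 / 70,000 = 733,428.57.

€733,429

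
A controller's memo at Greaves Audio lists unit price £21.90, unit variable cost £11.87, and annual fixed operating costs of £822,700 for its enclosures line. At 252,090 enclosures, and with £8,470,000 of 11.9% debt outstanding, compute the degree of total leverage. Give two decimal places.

Total contribution margin = 252,090 × £10.03 = £2,528,462.70.
Subtracting fixed costs: EBIT = £2,528,462.70 − £822,700 = £1,705,762.70. Interest = £1,007,930.00, so EBIT − I = £697,832.70.
DCL = contribution ÷ (EBIT − I) = £2,528,462.70 ÷ £697,832.70 = 3.6233.

3.62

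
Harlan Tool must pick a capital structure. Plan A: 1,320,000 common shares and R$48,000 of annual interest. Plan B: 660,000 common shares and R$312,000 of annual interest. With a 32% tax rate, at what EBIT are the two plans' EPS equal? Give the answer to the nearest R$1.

Set EPS_A = EPS_B: (EBIT − R$48,000)(1 − 0.32) ÷ 1,320,000 = (EBIT − R$312,000)(1 − 0.32) ÷ 660,000.
The (1 − t) factor cancels: (EBIT − 48,000) × 660,000 = (EBIT − 312,000) × 1,320,000.
Solving, EBIT = (312,000·1,320,000 − 48,000·660,000) / (1,320,000 − 660,000) = 380,160,000,000 / 660,000 = 576,000.00.

R$576,000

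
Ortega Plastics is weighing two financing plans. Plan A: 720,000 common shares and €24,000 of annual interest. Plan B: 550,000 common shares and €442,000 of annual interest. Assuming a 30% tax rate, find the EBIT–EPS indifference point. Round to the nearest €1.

€1,794,353

Set EPS_A = EPS_B: (EBIT − €24,000)(1 − 0.30) ÷ 720,000 = (EBIT − €442,000)(1 − 0.30) ÷ 550,000.
The (1 − t) factor cancels: (EBIT − 24,000) × 550,000 = (EBIT − 442,000) × 720,000.
EBIT × (720,000 − 550,000) = 442,000 × 720,000 − 24,000 × 550,000 = 305,040,000,000, so EBIT = 305,040,000,000 ÷ 170,000 = 1,794,352.94.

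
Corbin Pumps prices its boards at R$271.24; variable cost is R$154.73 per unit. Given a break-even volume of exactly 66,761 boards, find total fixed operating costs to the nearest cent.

R$7,778,324.11

Unit CM = price − variable cost = R$271.24 − R$154.73 = R$116.51.
Since BE = FC / CM, FC = 66,761 × R$116.51 = R$7,778,324.11.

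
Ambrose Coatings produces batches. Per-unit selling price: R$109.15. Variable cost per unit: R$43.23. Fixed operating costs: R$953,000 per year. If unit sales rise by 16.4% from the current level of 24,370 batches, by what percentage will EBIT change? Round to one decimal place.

Contribution at this volume is 24,370 × R$65.92 = R$1,606,470.40.
Operating income = contribution − fixed costs = R$1,606,470.40 − R$953,000 = R$653,470.40.
Degree of operating leverage = R$1,606,470.40 / R$653,470.40 = 2.4584.
So EBIT moves 2.4584 × (+16.4%) = +40.3%.

+40.3%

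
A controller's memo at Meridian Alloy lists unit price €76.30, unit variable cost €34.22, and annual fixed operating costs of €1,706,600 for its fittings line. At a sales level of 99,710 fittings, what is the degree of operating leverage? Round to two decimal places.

Total contribution margin = 99,710 × €42.08 = €4,195,796.80.
Subtracting fixed costs: EBIT = €4,195,796.80 − €1,706,600 = €2,489,196.80.
So DOL = total CM / EBIT = €4,195,796.80 / €2,489,196.80 = 1.6856.

1.69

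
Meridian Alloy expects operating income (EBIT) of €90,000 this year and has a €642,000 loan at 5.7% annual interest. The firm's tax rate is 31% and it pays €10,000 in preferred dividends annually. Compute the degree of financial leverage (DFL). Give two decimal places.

Interest = €36,594.00.
Pre-tax preferred-dividend burden = €10,000 ÷ (1 − 0.31) = €14,492.75.
DFL = EBIT ÷ [EBIT − I − D_p/(1−t)] = €90,000 ÷ [€90,000 − €36,594.00 − €14,492.75] = €90,000 ÷ €38,913.25 = 2.3128.

2.31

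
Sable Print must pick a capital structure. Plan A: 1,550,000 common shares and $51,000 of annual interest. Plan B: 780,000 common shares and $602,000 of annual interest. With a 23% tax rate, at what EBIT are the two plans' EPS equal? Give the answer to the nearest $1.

At indifference, (EBIT − 51,000)(1 − t)/1,550,000 = (EBIT − 602,000)(1 − t)/780,000.
The (1 − t) factor cancels: (EBIT − 51,000) × 780,000 = (EBIT − 602,000) × 1,550,000.
Solving, EBIT = (602,000·1,550,000 − 51,000·780,000) / (1,550,000 − 780,000) = 893,320,000,000 / 770,000 = 1,160,155.84.

$1,160,156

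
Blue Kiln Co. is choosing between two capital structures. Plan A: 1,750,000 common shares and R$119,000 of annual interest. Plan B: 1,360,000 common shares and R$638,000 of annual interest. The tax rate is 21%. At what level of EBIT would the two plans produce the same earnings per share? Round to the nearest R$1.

At indifference, (EBIT − 119,000)(1 − t)/1,750,000 = (EBIT − 638,000)(1 − t)/1,360,000.
Cancelling (1 − t) and cross-multiplying: 1,360,000·(EBIT − 119,000) = 1,750,000·(EBIT − 638,000).
Solving, EBIT = (638,000·1,750,000 − 119,000·1,360,000) / (1,750,000 − 1,360,000) = 954,660,000,000 / 390,000 = 2,447,846.15.

R$2,447,846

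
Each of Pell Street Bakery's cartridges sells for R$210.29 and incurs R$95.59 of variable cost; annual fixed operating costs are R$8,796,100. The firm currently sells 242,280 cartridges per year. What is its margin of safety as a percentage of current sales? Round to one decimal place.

Unit CM = price − variable cost = R$210.29 − R$95.59 = R$114.70. Break-even units = R$8,796,100 ÷ R$114.70 = 76,687.88; break-even revenue = 76,687.88 × R$210.29 = R$16,126,694.59.
Actual sales revenue = 242,280 × R$210.29 = R$50,949,061.20.
Margin of safety = (R$50,949,061.20 − R$16,126,694.59) ÷ R$50,949,061.20 = 68.3%.

68.3%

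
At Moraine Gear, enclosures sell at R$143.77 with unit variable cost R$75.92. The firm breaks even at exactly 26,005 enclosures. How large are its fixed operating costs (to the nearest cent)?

R$1,764,439.25

Each unit contributes R$143.77 − R$75.92 = R$67.85.
Fixed costs = break-even units × CM = 26,005 × R$67.85 = R$1,764,439.25.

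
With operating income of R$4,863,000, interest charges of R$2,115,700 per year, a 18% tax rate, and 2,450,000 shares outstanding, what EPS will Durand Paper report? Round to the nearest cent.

Pre-tax income = R$4,863,000 − R$2,115,700.00 = R$2,747,300.00.
After tax at 18%: net income = R$2,747,300.00 × 0.82 = R$2,252,786.00.
Per share: R$2,252,786.00 / 2,450,000 shares = R$0.92.

R$0.92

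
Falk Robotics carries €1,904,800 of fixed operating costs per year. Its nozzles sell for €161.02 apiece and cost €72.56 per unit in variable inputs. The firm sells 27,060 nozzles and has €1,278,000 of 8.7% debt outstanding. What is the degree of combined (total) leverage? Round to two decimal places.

6.34

At 27,060 units, contribution = 27,060 × €88.46 = €2,393,727.60.
EBIT = €2,393,727.60 − €1,904,800 = €488,927.60. Interest = €111,186.00, so EBIT − I = €377,741.60.
DCL = contribution ÷ (EBIT − I) = €2,393,727.60 ÷ €377,741.60 = 6.3369.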